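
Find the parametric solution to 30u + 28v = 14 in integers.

Step 1: Compute gcd(30, 28) = 2.
Since 2 divides 14, solutions exist.

Step 2: Find a particular solution using extended Euclidean algorithm.
We get u₀ = 7, v₀ = -7.
Check: 30*7 + 28*-7 = 14 = 14 ✓

Step 3: Write the general solution.
u = 7 + (28/2)t = 7 + 14t
v = -7 - (30/2)t = -7 - 15t
for any integer t.

u = 7 + 14t, v = -7 - 15t for integer t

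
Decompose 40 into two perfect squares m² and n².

We need to find integers m, n > 0 such that m² + n² = 40.
Trying m = 2: n² = 40 - 2² = 40 - 4 = 36
n = 6
Check: 2² + 6² = 4 + 36 = 40 ✓

40 = 2² + 6²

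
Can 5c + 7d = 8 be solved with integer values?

Step 1: Compute gcd(5, 7).
gcd(5, 7) = 1

Step 2: Check divisibility.
Does 1 divide 8? 8 = 1 x 8, so yes.

By the theorem on linear Diophantine equations, 5c + 7d = 8 has integer solutions if and only if gcd(5, 7) divides 8. Since 1 | 8, solutions exist.

Yes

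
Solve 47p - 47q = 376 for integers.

Step 1: Check solvability.
gcd(47, 47) = 47
Since 47 divides 376, solutions exist.

Step 2: Apply extended Euclidean algorithm to find gcd.
We find integers such that 47*x0 + 47*y0 = 47

Step 3: Scale the particular solution.
Multiply by 376/47 = 8:
p = 0, q = -8

Step 4: Verify.
47*(0) - 47*(-8) = 376 = 376 ✓

p = 0, q = -8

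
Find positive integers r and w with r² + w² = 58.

We need to find integers r, w > 0 such that r² + w² = 58.
Trying r = 3: w² = 58 - 3² = 58 - 9 = 49
w = 7
Check: 3² + 7² = 9 + 49 = 58 ✓

58 = 3² + 7²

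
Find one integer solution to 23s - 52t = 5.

Step 1: Check solvability.
gcd(23, 52) = 1
Since 1 divides 5, solutions exist.

Step 2: Apply extended Euclidean algorithm to find gcd.
We find integers such that 23*x0 + 52*y0 = 1

Step 3: Scale the particular solution.
Multiply by 5/1 = 5:
s = -45, t = -20

Step 4: Verify.
23*(-45) - 52*(-20) = 5 = 5 ✓

s = -45, t = -20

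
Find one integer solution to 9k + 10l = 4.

Step 1: Check solvability.
gcd(9, 10) = 1
Since 1 divides 4, solutions exist.

Step 2: Apply extended Euclidean algorithm to find gcd.
We find integers such that 9*x0 + 10*y0 = 1

Step 3: Scale the particular solution.
Multiply by 4/1 = 4:
k = -4, l = 4

Step 4: Verify.
9*(-4) + 10*(4) = 4 = 4 ✓

k = -4, l = 4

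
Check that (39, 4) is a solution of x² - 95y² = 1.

Compute x² = 39² = 1521
Compute 95y² = 95·4² = 95·16 = 1520
x² - 95y² = 1521 - 1520 = 1
Since this equals 1, (39, 4) is a solution.

Yes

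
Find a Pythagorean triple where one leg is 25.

We need the other leg and hypotenuse such that 25² + x² = c².
Take x = 312, c = 313: 25² + 312² = 625 + 97344 = 97969 = 313² ✓
Triple: (25, 312, 313)

(25, 312, 313)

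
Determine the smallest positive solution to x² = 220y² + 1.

We seek the smallest positive integers (x, y) with x² - 220y² = 1, i.e., x² = 220y² + 1.
Try successive y values:
y = 1: x² = 220·1² + 1 = 221, not a perfect square
y = 2: x² = 220·2² + 1 = 881, not a perfect square
y = 3: x² = 220·3² + 1 = 1981, not a perfect square
... continuing the search (or via continued fractions) ...
y = 6: x² = 220·6² + 1 = 7921, x = 89 ✓

Verify: 89² - 220·6² = 7921 - 7920 = 1 ✓

x = 89, y = 6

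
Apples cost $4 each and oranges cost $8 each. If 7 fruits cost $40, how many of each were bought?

Let a = apples, o = oranges.
a + o = 7
4a + 8o = 40
Substitute o = 7 - a:
4a + 8(7 - a) = 40
(4 - 8)a = 40 - 56
-4a = -16
a = 4, o = 7 - 4 = 3

Apples: 4, Oranges: 3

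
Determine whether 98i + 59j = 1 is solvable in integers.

Step 1: Compute gcd(98, 59).
gcd(98, 59) = 1

Step 2: Check divisibility.
Does 1 divide 1? 1 = 1 x 1, so yes.

By the theorem on linear Diophantine equations, 98i + 59j = 1 has integer solutions if and only if gcd(98, 59) divides 1. Since 1 | 1, solutions exist.

Yes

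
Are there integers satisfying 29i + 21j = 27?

Step 1: Compute gcd(29, 21).
gcd(29, 21) = 1

Step 2: Check divisibility.
Does 1 divide 27? 27 = 1 x 27, so yes.

By the theorem on linear Diophantine equations, 29i + 21j = 27 has integer solutions if and only if gcd(29, 21) divides 27. Since 1 | 27, solutions exist.

Yes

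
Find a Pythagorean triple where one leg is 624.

We need the other leg and hypotenuse such that 624² + x² = c².
Take x = 918, c = 1110: 624² + 918² = 389376 + 842724 = 1232100 = 1110² ✓
Triple: (918, 624, 1110)

(918, 624, 1110)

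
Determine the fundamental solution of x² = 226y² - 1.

We need x² = 226y² - 1. Try successive y:
y = 1: x² = 226·1² - 1 = 225 = 15² ✓
Check: 15² - 226·1² = 225 - 226 = -1 ✓

x = 15, y = 1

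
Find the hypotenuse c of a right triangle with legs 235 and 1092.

c² = a² + b² = 235² + 1092² = 55225 + 1192464 = 1247689
c = sqrt(1247689) = 1117

1117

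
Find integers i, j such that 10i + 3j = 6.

Step 1: Check solvability.
gcd(10, 3) = 1
Since 1 divides 6, solutions exist.

Step 2: Apply extended Euclidean algorithm to find gcd.
We find integers such that 10*x0 + 3*y0 = 1

Step 3: Scale the particular solution.
Multiply by 6/1 = 6:
i = 6, j = -18

Step 4: Verify.
10*(6) + 3*(-18) = 6 = 6 ✓

i = 6, j = -18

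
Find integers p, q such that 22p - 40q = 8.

Step 1: Check solvability.
gcd(22, 40) = 2
Since 2 divides 8, solutions exist.

Step 2: Apply extended Euclidean algorithm to find gcd.
We find integers such that 22*x0 + 40*y0 = 2

Step 3: Scale the particular solution.
Multiply by 8/2 = 4:
p = -36, q = -20

Step 4: Verify.
22*(-36) - 40*(-20) = 8 = 8 ✓

p = -36, q = -20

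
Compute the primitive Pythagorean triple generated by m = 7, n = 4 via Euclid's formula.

a = m² - n² = 49 - 16 = 33
b = 2mn = 2·7·4 = 56
c = m² + n² = 49 + 16 = 65
Verify: 33² + 56² = 1089 + 3136 = 4225 = 65² ✓

(33, 56, 65)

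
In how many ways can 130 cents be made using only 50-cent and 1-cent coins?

We need non-negative integers (x, y) with 50x + 1y = 130.
For each x from 0 to 2, check if (130 - 50x) is a non-negative multiple of 1.
Solutions (x, y): (0,130), (1,80), (2,30)
Count: 3

3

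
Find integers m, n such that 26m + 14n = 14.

Step 1: Check solvability.
gcd(26, 14) = 2
Since 2 divides 14, solutions exist.

Step 2: Apply extended Euclidean algorithm to find gcd.
We find integers such that 26*x0 + 14*y0 = 2

Step 3: Scale the particular solution.
Multiply by 14/2 = 7:
m = -7, n = 14

Step 4: Verify.
26*(-7) + 14*(14) = 14 = 14 ✓

m = -7, n = 14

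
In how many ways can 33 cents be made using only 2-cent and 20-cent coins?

We need non-negative integers (x, y) with 2x + 20y = 33.
For each x from 0 to 16, check if (33 - 2x) is a non-negative multiple of 20.
Solutions (x, y): none
Count: 0

0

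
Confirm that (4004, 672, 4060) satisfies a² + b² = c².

Compute a² + b² = 4004² + 672² = 16032016 + 451584 = 16483600
Compute c² = 4060² = 16483600
Since 16483600 = 16483600, confirmed.

Yes, it is a Pythagorean triple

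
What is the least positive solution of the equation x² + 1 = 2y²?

We need x² = 2y² - 1. Try successive y:
y = 1: x² = 2·1² - 1 = 1 = 1² ✓
Check: 1² - 2·1² = 1 - 2 = -1 ✓

x = 1, y = 1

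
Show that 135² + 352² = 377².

Compute a² + b²:
135² + 352² = 18225 + 123904 = 142129
Compute c²:
377² = 142129
Since 142129 = 142129, it is a Pythagorean triple.

Yes, it is a Pythagorean triple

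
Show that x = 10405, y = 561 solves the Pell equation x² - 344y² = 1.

Compute x² = 10405² = 108264025
Compute 344y² = 344·561² = 344·314721 = 108264024
x² - 344y² = 108264025 - 108264024 = 1
Since this equals 1, (10405, 561) is a solution.

Yes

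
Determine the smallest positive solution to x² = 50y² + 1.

We seek the smallest positive integers (x, y) with x² - 50y² = 1, i.e., x² = 50y² + 1.
Try successive y values:
y = 1: x² = 50·1² + 1 = 51, not a perfect square
y = 2: x² = 50·2² + 1 = 201, not a perfect square
y = 3: x² = 50·3² + 1 = 451, not a perfect square
... continuing the search (or via continued fractions) ...
y = 14: x² = 50·14² + 1 = 9801, x = 99 ✓

Verify: 99² - 50·14² = 9801 - 9800 = 1 ✓

x = 99, y = 14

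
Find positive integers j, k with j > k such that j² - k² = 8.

Factor: j² - k² = (j+k)(j-k) = 8.
We need two factors of 8 with the same parity.
Use j+k = 4 and j-k = 2 (product 4·2 = 8).
Adding: 2j = 6, so j = 3.
Subtracting: 2k = 2, so k = 1.
Check: 3² - 1² = 9 - 1 = 8 ✓

j = 3, k = 1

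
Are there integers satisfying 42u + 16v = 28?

Step 1: Compute gcd(42, 16).
gcd(42, 16) = 2

Step 2: Check divisibility.
Does 2 divide 28? 28 = 2 x 14, so yes.

By the theorem on linear Diophantine equations, 42u + 16v = 28 has integer solutions if and only if gcd(42, 16) divides 28. Since 2 | 28, solutions exist.

Yes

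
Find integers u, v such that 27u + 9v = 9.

Step 1: Check solvability.
gcd(27, 9) = 9
Since 9 divides 9, solutions exist.

Step 2: Apply extended Euclidean algorithm to find gcd.
We find integers such that 27*x0 + 9*y0 = 9

Step 3: Scale the particular solution.
Multiply by 9/9 = 1:
u = 0, v = 1

Step 4: Verify.
27*(0) + 9*(1) = 9 = 9 ✓

u = 0, v = 1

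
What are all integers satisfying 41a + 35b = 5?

Step 1: Compute gcd(41, 35) = 1.
Since 1 divides 5, solutions exist.

Step 2: Find a particular solution using extended Euclidean algorithm.
We get a₀ = 30, b₀ = -35.
Check: 41*30 + 35*-35 = 5 = 5 ✓

Step 3: Write the general solution.
a = 30 + (35/1)t = 30 + 35t
b = -35 - (41/1)t = -35 - 41t
for any integer t.

a = 30 + 35t, b = -35 - 41t for integer t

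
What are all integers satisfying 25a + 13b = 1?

Step 1: Compute gcd(25, 13) = 1.
Since 1 divides 1, solutions exist.

Step 2: Find a particular solution using extended Euclidean algorithm.
We get a₀ = -1, b₀ = 2.
Check: 25*-1 + 13*2 = 1 = 1 ✓

Step 3: Write the general solution.
a = -1 + (13/1)t = -1 + 13t
b = 2 - (25/1)t = 2 - 25t
for any integer t.

a = -1 + 13t, b = 2 - 25t for integer t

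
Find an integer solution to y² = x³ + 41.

Try small integer x values and check whether x³ + 41 is a perfect square.
x = 2: x³ + 41 = 2³ + 41 = 8 + 41 = 49
Is 49 a perfect square? 7² = 49 ✓
So (x, y) = (2, -7) is a solution.

x = 2, y = -7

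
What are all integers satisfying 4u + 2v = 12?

Step 1: Compute gcd(4, 2) = 2.
Since 2 divides 12, solutions exist.

Step 2: Find a particular solution using extended Euclidean algorithm.
We get u₀ = 0, v₀ = 6.
Check: 4*0 + 2*6 = 12 = 12 ✓

Step 3: Write the general solution.
u = 0 + (2/2)t = 0 + 1t
v = 6 - (4/2)t = 6 - 2t
for any integer t.

u = 0 + 1t, v = 6 - 2t for integer t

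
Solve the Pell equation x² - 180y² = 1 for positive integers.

We seek the smallest positive integers (x, y) with x² - 180y² = 1, i.e., x² = 180y² + 1.
Try successive y values:
y = 1: x² = 180·1² + 1 = 181, not a perfect square
y = 2: x² = 180·2² + 1 = 721, not a perfect square
y = 3: x² = 180·3² + 1 = 1621, not a perfect square
... continuing the search (or via continued fractions) ...
y = 12: x² = 180·12² + 1 = 25921, x = 161 ✓

Verify: 161² - 180·12² = 25921 - 25920 = 1 ✓

x = 161, y = 12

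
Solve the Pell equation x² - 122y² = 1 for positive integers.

We seek the smallest positive integers (x, y) with x² - 122y² = 1, i.e., x² = 122y² + 1.
Try successive y values:
y = 1: x² = 122·1² + 1 = 123, not a perfect square
y = 2: x² = 122·2² + 1 = 489, not a perfect square
y = 3: x² = 122·3² + 1 = 1099, not a perfect square
... continuing the search (or via continued fractions) ...
y = 22: x² = 122·22² + 1 = 59049, x = 243 ✓

Verify: 243² - 122·22² = 59049 - 59048 = 1 ✓

x = 243, y = 22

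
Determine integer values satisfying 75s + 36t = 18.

Step 1: Check solvability.
gcd(75, 36) = 3
Since 3 divides 18, solutions exist.

Step 2: Apply extended Euclidean algorithm to find gcd.
We find integers such that 75*x0 + 36*y0 = 3

Step 3: Scale the particular solution.
Multiply by 18/3 = 6:
s = 6, t = -12

Step 4: Verify.
75*(6) + 36*(-12) = 18 = 18 ✓

s = 6, t = -12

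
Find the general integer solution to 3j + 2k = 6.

Step 1: Compute gcd(3, 2) = 1.
Since 1 divides 6, solutions exist.

Step 2: Find a particular solution using extended Euclidean algorithm.
We get j₀ = 6, k₀ = -6.
Check: 3*6 + 2*-6 = 6 = 6 ✓

Step 3: Write the general solution.
j = 6 + (2/1)t = 6 + 2t
k = -6 - (3/1)t = -6 - 3t
for any integer t.

j = 6 + 2t, k = -6 - 3t for integer t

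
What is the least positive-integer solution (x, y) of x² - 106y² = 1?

We seek the smallest positive integers (x, y) with x² - 106y² = 1, i.e., x² = 106y² + 1.
Try successive y values:
y = 1: x² = 106·1² + 1 = 107, not a perfect square
y = 2: x² = 106·2² + 1 = 425, not a perfect square
y = 3: x² = 106·3² + 1 = 955, not a perfect square
... continuing the search (or via continued fractions) ...
y = 3115890: x² = 106·3115890² + 1 = 1029129672162601, x = 32080051 ✓

Verify: 32080051² - 106·3115890² = 1029129672162601 - 1029129672162600 = 1 ✓

x = 32080051, y = 3115890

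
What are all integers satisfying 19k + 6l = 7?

Step 1: Compute gcd(19, 6) = 1.
Since 1 divides 7, solutions exist.

Step 2: Find a particular solution using extended Euclidean algorithm.
We get k₀ = 7, l₀ = -21.
Check: 19*7 + 6*-21 = 7 = 7 ✓

Step 3: Write the general solution.
k = 7 + (6/1)t = 7 + 6t
l = -21 - (19/1)t = -21 - 19t
for any integer t.

k = 7 + 6t, l = -21 - 19t for integer t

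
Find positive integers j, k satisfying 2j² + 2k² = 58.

Try small values of j and check whether (58 - 2j²)/2 is a perfect square.
j = 2: 2·2² = 8, so 2k² = 58 - 8 = 50, giving k² = 25, k = 5.
Check: 2·2² + 2·5² = 8 + 50 = 58 ✓

j = 2, k = 5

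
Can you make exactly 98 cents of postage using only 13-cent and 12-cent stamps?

We need non-negative x, y with 13x + 12y = 98.
gcd(13, 12) = 1 divides 98, so integer solutions exist.
Search for a non-negative one: x = 2 gives 12y = 98 - 26 = 72, so y = 6.
Check: 13·2 + 12·6 = 98 ✓

Yes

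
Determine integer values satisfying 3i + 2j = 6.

Step 1: Check solvability.
gcd(3, 2) = 1
Since 1 divides 6, solutions exist.

Step 2: Apply extended Euclidean algorithm to find gcd.
We find integers such that 3*x0 + 2*y0 = 1

Step 3: Scale the particular solution.
Multiply by 6/1 = 6:
i = 6, j = -6

Step 4: Verify.
3*(6) + 2*(-6) = 6 = 6 ✓

i = 6, j = -6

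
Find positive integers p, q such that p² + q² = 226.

Search for p with 226 - p² a perfect square.
p = 1: 226 - 1² = 226 - 1 = 225 = 15² ✓
So p = 1, q = 15.

p = 1, q = 15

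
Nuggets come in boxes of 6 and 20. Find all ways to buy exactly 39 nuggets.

We need non-negative integers (x, y) with 6x + 20y = 39.
For each x in 0..6, check if 39 - 6x is a non-negative multiple of 20.
No x yields an integer y ≥ 0.

No solution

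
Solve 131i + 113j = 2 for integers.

Step 1: Check solvability.
gcd(131, 113) = 1
Since 1 divides 2, solutions exist.

Step 2: Apply extended Euclidean algorithm to find gcd.
We find integers such that 131*x0 + 113*y0 = 1

Step 3: Scale the particular solution.
Multiply by 2/1 = 2:
i = 88, j = -102

Step 4: Verify.
131*(88) + 113*(-102) = 2 = 2 ✓

i = 88, j = -102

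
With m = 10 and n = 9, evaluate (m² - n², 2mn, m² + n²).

a = m² - n² = 100 - 81 = 19
b = 2mn = 2·10·9 = 180
c = m² + n² = 100 + 81 = 181
Verify: 19² + 180² = 361 + 32400 = 32761 = 181² ✓

(19, 180, 181)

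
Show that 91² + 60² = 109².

Compute a² + b²:
91² + 60² = 8281 + 3600 = 11881
Compute c²:
109² = 11881
Since 11881 = 11881, it is a Pythagorean triple.

Yes, it is a Pythagorean triple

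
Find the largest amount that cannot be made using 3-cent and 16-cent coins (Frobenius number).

For two coprime denominations a and b, the Frobenius number (largest value not representable as a non-negative combination) is ab - a - b.
Here gcd(3, 16) = 1, so they are coprime.
F(3, 16) = 3·16 - 3 - 16 = 48 - 19 = 29

29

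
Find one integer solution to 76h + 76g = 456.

Step 1: Check solvability.
gcd(76, 76) = 76
Since 76 divides 456, solutions exist.

Step 2: Apply extended Euclidean algorithm to find gcd.
We find integers such that 76*x0 + 76*y0 = 76

Step 3: Scale the particular solution.
Multiply by 456/76 = 6:
h = 0, g = 6

Step 4: Verify.
76*(0) + 76*(6) = 456 = 456 ✓

h = 0, g = 6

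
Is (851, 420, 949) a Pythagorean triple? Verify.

Compute a² + b² = 851² + 420² = 724201 + 176400 = 900601
Compute c² = 949² = 900601
Since 900601 = 900601, confirmed.

Yes, it is a Pythagorean triple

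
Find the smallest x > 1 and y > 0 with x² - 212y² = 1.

We seek the smallest positive integers (x, y) with x² - 212y² = 1, i.e., x² = 212y² + 1.
Try successive y values:
y = 1: x² = 212·1² + 1 = 213, not a perfect square
y = 2: x² = 212·2² + 1 = 849, not a perfect square
y = 3: x² = 212·3² + 1 = 1909, not a perfect square
... continuing the search (or via continued fractions) ...
y = 4550: x² = 212·4550² + 1 = 4388930001, x = 66249 ✓

Verify: 66249² - 212·4550² = 4388930001 - 4388930000 = 1 ✓

x = 66249, y = 4550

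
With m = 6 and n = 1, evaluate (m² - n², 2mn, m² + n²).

a = m² - n² = 36 - 1 = 35
b = 2mn = 2·6·1 = 12
c = m² + n² = 36 + 1 = 37
Verify: 35² + 12² = 1225 + 144 = 1369 = 37² ✓

(35, 12, 37)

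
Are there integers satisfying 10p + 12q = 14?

Step 1: Compute gcd(10, 12).
gcd(10, 12) = 2

Step 2: Check divisibility.
Does 2 divide 14? 14 = 2 x 7, so yes.

By the theorem on linear Diophantine equations, 10p + 12q = 14 has integer solutions if and only if gcd(10, 12) divides 14. Since 2 | 14, solutions exist.

Yes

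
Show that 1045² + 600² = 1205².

Compute a² + b² = 1045² + 600² = 1092025 + 360000 = 1452025
Compute c² = 1205² = 1452025
Since 1452025 = 1452025, confirmed.

Yes, it is a Pythagorean triple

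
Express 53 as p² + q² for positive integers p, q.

We need to find integers p, q > 0 such that p² + q² = 53.
Trying p = 2: q² = 53 - 2² = 53 - 4 = 49
q = 7
Check: 2² + 7² = 4 + 49 = 53 ✓

53 = 2² + 7²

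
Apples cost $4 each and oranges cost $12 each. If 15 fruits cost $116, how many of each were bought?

Let a = apples, o = oranges.
a + o = 15
4a + 12o = 116
Substitute o = 15 - a:
4a + 12(15 - a) = 116
(4 - 12)a = 116 - 180
-8a = -64
a = 8, o = 15 - 8 = 7

Apples: 8, Oranges: 7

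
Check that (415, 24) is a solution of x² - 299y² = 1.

Compute x² = 415² = 172225
Compute 299y² = 299·24² = 299·576 = 172224
x² - 299y² = 172225 - 172224 = 1
Since this equals 1, (415, 24) is a solution.

Yes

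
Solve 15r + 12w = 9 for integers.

Step 1: Check solvability.
gcd(15, 12) = 3
Since 3 divides 9, solutions exist.

Step 2: Apply extended Euclidean algorithm to find gcd.
We find integers such that 15*x0 + 12*y0 = 3

Step 3: Scale the particular solution.
Multiply by 9/3 = 3:
r = 3, w = -3

Step 4: Verify.
15*(3) + 12*(-3) = 9 = 9 ✓

r = 3, w = -3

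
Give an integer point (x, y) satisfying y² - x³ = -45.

Try small integer x values and check whether x³ - 45 is a perfect square.
x = 21: x³ - 45 = 21³ - 45 = 9261 - 45 = 9216
Is 9216 a perfect square? 96² = 9216 ✓
So (x, y) = (21, -96) is a solution.

x = 21, y = -96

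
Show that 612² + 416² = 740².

Compute a² + b² = 612² + 416² = 374544 + 173056 = 547600
Compute c² = 740² = 547600
Since 547600 = 547600, confirmed.

Yes, it is a Pythagorean triple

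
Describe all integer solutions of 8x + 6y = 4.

Step 1: Compute gcd(8, 6) = 2.
Since 2 divides 4, solutions exist.

Step 2: Find a particular solution using extended Euclidean algorithm.
We get x₀ = 2, y₀ = -2.
Check: 8*2 + 6*-2 = 4 = 4 ✓

Step 3: Write the general solution.
x = 2 + (6/2)t = 2 + 3t
y = -2 - (8/2)t = -2 - 4t
for any integer t.

x = 2 + 3t, y = -2 - 4t for integer t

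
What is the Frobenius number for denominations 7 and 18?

For two coprime denominations a and b, the Frobenius number (largest value not representable as a non-negative combination) is ab - a - b.
Here gcd(7, 18) = 1, so they are coprime.
F(7, 18) = 7·18 - 7 - 18 = 126 - 25 = 101

101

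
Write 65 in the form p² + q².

We need to find integers p, q > 0 such that p² + q² = 65.
Trying p = 1: q² = 65 - 1² = 65 - 1 = 64
q = 8
Check: 1² + 8² = 1 + 64 = 65 ✓

65 = 1² + 8²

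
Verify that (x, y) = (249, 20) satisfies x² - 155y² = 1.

Compute x² = 249² = 62001
Compute 155y² = 155·20² = 155·400 = 62000
x² - 155y² = 62001 - 62000 = 1
Since this equals 1, (249, 20) is a solution.

Yes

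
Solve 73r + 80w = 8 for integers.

Step 1: Check solvability.
gcd(73, 80) = 1
Since 1 divides 8, solutions exist.

Step 2: Apply extended Euclidean algorithm to find gcd.
We find integers such that 73*x0 + 80*y0 = 1

Step 3: Scale the particular solution.
Multiply by 8/1 = 8:
r = -184, w = 168

Step 4: Verify.
73*(-184) + 80*(168) = 8 = 8 ✓

r = -184, w = 168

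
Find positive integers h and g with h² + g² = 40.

We need to find integers h, g > 0 such that h² + g² = 40.
Trying h = 2: g² = 40 - 2² = 40 - 4 = 36
g = 6
Check: 2² + 6² = 4 + 36 = 40 ✓

40 = 2² + 6²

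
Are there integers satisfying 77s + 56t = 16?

Step 1: Compute gcd(77, 56).
gcd(77, 56) = 7

Step 2: Check divisibility.
Does 7 divide 16? 16 = 7 x 2 + 2, so no.

By the theorem on linear Diophantine equations, 77s + 56t = 16 has integer solutions if and only if gcd(77, 56) divides 16. Since 7 does not divide 16, no solutions exist.

No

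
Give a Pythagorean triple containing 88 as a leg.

We need the other leg and hypotenuse such that 88² + x² = c².
Take x = 105, c = 137: 88² + 105² = 7744 + 11025 = 18769 = 137² ✓
Triple: (105, 88, 137)

(105, 88, 137)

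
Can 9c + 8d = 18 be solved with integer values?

Step 1: Compute gcd(9, 8).
gcd(9, 8) = 1

Step 2: Check divisibility.
Does 1 divide 18? 18 = 1 x 18, so yes.

By the theorem on linear Diophantine equations, 9c + 8d = 18 has integer solutions if and only if gcd(9, 8) divides 18. Since 1 | 18, solutions exist.

Yes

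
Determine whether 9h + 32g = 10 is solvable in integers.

Step 1: Compute gcd(9, 32).
gcd(9, 32) = 1

Step 2: Check divisibility.
Does 1 divide 10? 10 = 1 x 10, so yes.

By the theorem on linear Diophantine equations, 9h + 32g = 10 has integer solutions if and only if gcd(9, 32) divides 10. Since 1 | 10, solutions exist.

Yes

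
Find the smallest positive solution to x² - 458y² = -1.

We need x² = 458y² - 1. Try successive y:
y = 1: x² = 458·1² - 1 = 457, not a perfect square
y = 2: x² = 458·2² - 1 = 1831, not a perfect square
y = 3: x² = 458·3² - 1 = 4121, not a perfect square
...
y = 5: x² = 458·5² - 1 = 11449 = 107² ✓
Check: 107² - 458·5² = 11449 - 11450 = -1 ✓

x = 107, y = 5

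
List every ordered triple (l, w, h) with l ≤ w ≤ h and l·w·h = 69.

Iterate l from 1 to ⌊69^(1/3)⌋. For each l dividing 69, iterate w ≥ l with w dividing 69/l, and set h = 69/(l·w).
Triples found (2): (1×1×69), (1×3×23)

(1×1×69), (1×3×23)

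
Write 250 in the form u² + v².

We need to find integers u, v > 0 such that u² + v² = 250.
Trying u = 5: v² = 250 - 5² = 250 - 25 = 225
v = 15
Check: 5² + 15² = 25 + 225 = 250 ✓

250 = 5² + 15²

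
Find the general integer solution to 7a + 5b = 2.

Step 1: Compute gcd(7, 5) = 1.
Since 1 divides 2, solutions exist.

Step 2: Find a particular solution using extended Euclidean algorithm.
We get a₀ = -4, b₀ = 6.
Check: 7*-4 + 5*6 = 2 = 2 ✓

Step 3: Write the general solution.
a = -4 + (5/1)t = -4 + 5t
b = 6 - (7/1)t = 6 - 7t
for any integer t.

a = -4 + 5t, b = 6 - 7t for integer t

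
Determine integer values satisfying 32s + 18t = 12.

Step 1: Check solvability.
gcd(32, 18) = 2
Since 2 divides 12, solutions exist.

Step 2: Apply extended Euclidean algorithm to find gcd.
We find integers such that 32*x0 + 18*y0 = 2

Step 3: Scale the particular solution.
Multiply by 12/2 = 6:
s = 24, t = -42

Step 4: Verify.
32*(24) + 18*(-42) = 12 = 12 ✓

s = 24, t = -42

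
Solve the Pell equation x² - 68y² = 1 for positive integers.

We seek the smallest positive integers (x, y) with x² - 68y² = 1, i.e., x² = 68y² + 1.
Try successive y values:
y = 1: x² = 68·1² + 1 = 69, not a perfect square
y = 2: x² = 68·2² + 1 = 273, not a perfect square
y = 3: x² = 68·3² + 1 = 613, not a perfect square
... continuing the search (or via continued fractions) ...
y = 4: x² = 68·4² + 1 = 1089, x = 33 ✓

Verify: 33² - 68·4² = 1089 - 1088 = 1 ✓

x = 33, y = 4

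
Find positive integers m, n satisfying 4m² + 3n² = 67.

Try small values of m and check whether (67 - 4m²)/3 is a perfect square.
m = 4: 4·4² = 64, so 3n² = 67 - 64 = 3, giving n² = 1, n = 1.
Check: 4·4² + 3·1² = 64 + 3 = 67 ✓

m = 4, n = 1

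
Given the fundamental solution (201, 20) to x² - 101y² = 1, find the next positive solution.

Solutions to x² - Dy² = 1 are generated by powers of (x₀ + y₀√D).
The next solution satisfies x₁ + y₁√101 = (x₀ + y₀√101)², giving:
x₁ = x₀² + 101y₀² = 201² + 101·20² = 40401 + 40400 = 80801
y₁ = 2x₀y₀ = 2·201·20 = 8040

Verify: 80801² - 101·8040² = 6528801601 - 6528801600 = 1 ✓

x = 80801, y = 8040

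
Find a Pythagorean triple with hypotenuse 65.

We need a² + b² = 65² = 4225.
Trying: 33² + 56² = 1089 + 3136 = 4225 ✓

(33, 56, 65)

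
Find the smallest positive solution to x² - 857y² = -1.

We need x² = 857y² - 1. Try successive y:
y = 1: x² = 857·1² - 1 = 856, not a perfect square
y = 2: x² = 857·2² - 1 = 3427, not a perfect square
y = 3: x² = 857·3² - 1 = 7712, not a perfect square
...
y = 277325: x² = 857·277325² - 1 = 65911146370624 = 8118568² ✓
Check: 8118568² - 857·277325² = 65911146370624 - 65911146370625 = -1 ✓

x = 8118568, y = 277325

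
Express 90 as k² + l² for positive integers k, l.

We need to find integers k, l > 0 such that k² + l² = 90.
Trying k = 3: l² = 90 - 3² = 90 - 9 = 81
l = 9
Check: 3² + 9² = 9 + 81 = 90 ✓

90 = 3² + 9²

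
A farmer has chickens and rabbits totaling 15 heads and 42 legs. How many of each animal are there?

Let c = chickens, r = rabbits.
Heads: c + r = 15
Legs: 2c + 4r = 42
From the first equation, c = 15 - r. Substitute:
2(15 - r) + 4r = 42
30 + 2r = 42
r = (42 - 30)/2 = 6
c = 15 - 6 = 9

Chickens: 9, Rabbits: 6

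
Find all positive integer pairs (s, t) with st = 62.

The positive divisors of 62 are: 1, 2, 31, 62.
Each divisor d gives the pair (d, 62/d):
(1, 62), (2, 31), (31, 2), (62, 1)

(1, 62), (2, 31), (31, 2), (62, 1)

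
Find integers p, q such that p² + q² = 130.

We need to find integers p, q > 0 such that p² + q² = 130.
Trying p = 3: q² = 130 - 3² = 130 - 9 = 121
q = 11
Check: 3² + 11² = 9 + 121 = 130 ✓

130 = 3² + 11²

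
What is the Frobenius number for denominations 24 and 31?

For two coprime denominations a and b, the Frobenius number (largest value not representable as a non-negative combination) is ab - a - b.
Here gcd(24, 31) = 1, so they are coprime.
F(24, 31) = 24·31 - 24 - 31 = 744 - 55 = 689

689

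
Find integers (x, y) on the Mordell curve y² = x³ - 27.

Try small integer x values and check whether x³ - 27 is a perfect square.
x = 3: x³ - 27 = 3³ - 27 = 27 - 27 = 0
Is 0 a perfect square? 0² = 0 ✓
So (x, y) = (3, 0) is a solution.

x = 3, y = 0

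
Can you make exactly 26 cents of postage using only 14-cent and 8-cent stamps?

We need non-negative x, y with 14x + 8y = 26.
gcd(14, 8) = 2 divides 26, so integer solutions exist, but checking x = 0..1 shows none with y ≥ 0.
So 26 cannot be made with non-negative stamp counts.

No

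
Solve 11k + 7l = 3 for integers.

Step 1: Check solvability.
gcd(11, 7) = 1
Since 1 divides 3, solutions exist.

Step 2: Apply extended Euclidean algorithm to find gcd.
We find integers such that 11*x0 + 7*y0 = 1

Step 3: Scale the particular solution.
Multiply by 3/1 = 3:
k = 6, l = -9

Step 4: Verify.
11*(6) + 7*(-9) = 3 = 3 ✓

k = 6, l = -9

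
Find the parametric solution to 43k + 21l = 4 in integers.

Step 1: Compute gcd(43, 21) = 1.
Since 1 divides 4, solutions exist.

Step 2: Find a particular solution using extended Euclidean algorithm.
We get k₀ = 4, l₀ = -8.
Check: 43*4 + 21*-8 = 4 = 4 ✓

Step 3: Write the general solution.
k = 4 + (21/1)t = 4 + 21t
l = -8 - (43/1)t = -8 - 43t
for any integer t.

k = 4 + 21t, l = -8 - 43t for integer t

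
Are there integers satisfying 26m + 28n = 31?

Step 1: Compute gcd(26, 28).
gcd(26, 28) = 2

Step 2: Check divisibility.
Does 2 divide 31? 31 = 2 x 15 + 1, so no.

By the theorem on linear Diophantine equations, 26m + 28n = 31 has integer solutions if and only if gcd(26, 28) divides 31. Since 2 does not divide 31, no solutions exist.

No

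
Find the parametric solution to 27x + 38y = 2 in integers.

Step 1: Compute gcd(27, 38) = 1.
Since 1 divides 2, solutions exist.

Step 2: Find a particular solution using extended Euclidean algorithm.
We get x₀ = -14, y₀ = 10.
Check: 27*-14 + 38*10 = 2 = 2 ✓

Step 3: Write the general solution.
x = -14 + (38/1)t = -14 + 38t
y = 10 - (27/1)t = 10 - 27t
for any integer t.

x = -14 + 38t, y = 10 - 27t for integer t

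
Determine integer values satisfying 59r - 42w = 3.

Step 1: Check solvability.
gcd(59, 42) = 1
Since 1 divides 3, solutions exist.

Step 2: Apply extended Euclidean algorithm to find gcd.
We find integers such that 59*x0 + 42*y0 = 1

Step 3: Scale the particular solution.
Multiply by 3/1 = 3:
r = 15, w = 21

Step 4: Verify.
59*(15) - 42*(21) = 3 = 3 ✓

r = 15, w = 21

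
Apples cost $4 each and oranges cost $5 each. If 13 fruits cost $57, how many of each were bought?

Let a = apples, o = oranges.
a + o = 13
4a + 5o = 57
Substitute o = 13 - a:
4a + 5(13 - a) = 57
(4 - 5)a = 57 - 65
-1a = -8
a = 8, o = 13 - 8 = 5

Apples: 8, Oranges: 5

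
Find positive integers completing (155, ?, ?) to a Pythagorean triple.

We need the other leg and hypotenuse such that 155² + x² = c².
Take x = 2400, c = 2405: 155² + 2400² = 24025 + 5760000 = 5784025 = 2405² ✓
Triple: (155, 2400, 2405)

(155, 2400, 2405)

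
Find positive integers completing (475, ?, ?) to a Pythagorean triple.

We need the other leg and hypotenuse such that 475² + x² = c².
Take x = 132, c = 493: 475² + 132² = 225625 + 17424 = 243049 = 493² ✓
Triple: (475, 132, 493)

(475, 132, 493)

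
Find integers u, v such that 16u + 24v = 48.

Step 1: Check solvability.
gcd(16, 24) = 8
Since 8 divides 48, solutions exist.

Step 2: Apply extended Euclidean algorithm to find gcd.
We find integers such that 16*x0 + 24*y0 = 8

Step 3: Scale the particular solution.
Multiply by 48/8 = 6:
u = -6, v = 6

Step 4: Verify.
16*(-6) + 24*(6) = 48 = 48 ✓

u = -6, v = 6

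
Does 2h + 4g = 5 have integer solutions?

Step 1: Compute gcd(2, 4).
gcd(2, 4) = 2

Step 2: Check divisibility.
Does 2 divide 5? 5 = 2 x 2 + 1, so no.

By the theorem on linear Diophantine equations, 2h + 4g = 5 has integer solutions if and only if gcd(2, 4) divides 5. Since 2 does not divide 5, no solutions exist.

No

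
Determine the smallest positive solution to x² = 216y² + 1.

We seek the smallest positive integers (x, y) with x² - 216y² = 1, i.e., x² = 216y² + 1.
Try successive y values:
y = 1: x² = 216·1² + 1 = 217, not a perfect square
y = 2: x² = 216·2² + 1 = 865, not a perfect square
y = 3: x² = 216·3² + 1 = 1945, not a perfect square
... continuing the search (or via continued fractions) ...
y = 33: x² = 216·33² + 1 = 235225, x = 485 ✓

Verify: 485² - 216·33² = 235225 - 235224 = 1 ✓

x = 485, y = 33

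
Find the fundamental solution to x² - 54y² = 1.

We seek the smallest positive integers (x, y) with x² - 54y² = 1, i.e., x² = 54y² + 1.
Try successive y values:
y = 1: x² = 54·1² + 1 = 55, not a perfect square
y = 2: x² = 54·2² + 1 = 217, not a perfect square
y = 3: x² = 54·3² + 1 = 487, not a perfect square
... continuing the search (or via continued fractions) ...
y = 66: x² = 54·66² + 1 = 235225, x = 485 ✓

Verify: 485² - 54·66² = 235225 - 235224 = 1 ✓

x = 485, y = 66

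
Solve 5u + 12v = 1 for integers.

Step 1: Check solvability.
gcd(5, 12) = 1
Since 1 divides 1, solutions exist.

Step 2: Apply extended Euclidean algorithm to find gcd.
We find integers such that 5*x0 + 12*y0 = 1

Step 3: Scale the particular solution.
Multiply by 1/1 = 1:
u = 5, v = -2

Step 4: Verify.
5*(5) + 12*(-2) = 1 = 1 ✓

u = 5, v = -2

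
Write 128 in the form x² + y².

We need to find integers x, y > 0 such that x² + y² = 128.
Trying x = 8: y² = 128 - 8² = 128 - 64 = 64
y = 8
Check: 8² + 8² = 64 + 64 = 128 ✓

128 = 8² + 8²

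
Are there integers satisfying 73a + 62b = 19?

Step 1: Compute gcd(73, 62).
gcd(73, 62) = 1

Step 2: Check divisibility.
Does 1 divide 19? 19 = 1 x 19, so yes.

By the theorem on linear Diophantine equations, 73a + 62b = 19 has integer solutions if and only if gcd(73, 62) divides 19. Since 1 | 19, solutions exist.

Yes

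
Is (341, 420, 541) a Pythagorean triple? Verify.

Compute a² + b² = 341² + 420² = 116281 + 176400 = 292681
Compute c² = 541² = 292681
Since 292681 = 292681, confirmed.

Yes, it is a Pythagorean triple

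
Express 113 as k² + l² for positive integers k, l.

We need to find integers k, l > 0 such that k² + l² = 113.
Trying k = 7: l² = 113 - 7² = 113 - 49 = 64
l = 8
Check: 7² + 8² = 49 + 64 = 113 ✓

113 = 7² + 8²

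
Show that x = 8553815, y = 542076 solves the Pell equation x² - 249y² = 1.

Compute x² = 8553815² = 73167751054225
Compute 249y² = 249·542076² = 249·293846389776 = 73167751054224
x² - 249y² = 73167751054225 - 73167751054224 = 1
Since this equals 1, (8553815, 542076) is a solution.

Yes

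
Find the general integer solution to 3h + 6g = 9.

Step 1: Compute gcd(3, 6) = 3.
Since 3 divides 9, solutions exist.

Step 2: Find a particular solution using extended Euclidean algorithm.
We get h₀ = 3, g₀ = 0.
Check: 3*3 + 6*0 = 9 = 9 ✓

Step 3: Write the general solution.
h = 3 + (6/3)t = 3 + 2t
g = 0 - (3/3)t = 0 - 1t
for any integer t.

h = 3 + 2t, g = 0 - 1t for integer t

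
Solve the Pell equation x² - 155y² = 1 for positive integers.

We seek the smallest positive integers (x, y) with x² - 155y² = 1, i.e., x² = 155y² + 1.
Try successive y values:
y = 1: x² = 155·1² + 1 = 156, not a perfect square
y = 2: x² = 155·2² + 1 = 621, not a perfect square
y = 3: x² = 155·3² + 1 = 1396, not a perfect square
... continuing the search (or via continued fractions) ...
y = 20: x² = 155·20² + 1 = 62001, x = 249 ✓

Verify: 249² - 155·20² = 62001 - 62000 = 1 ✓

x = 249, y = 20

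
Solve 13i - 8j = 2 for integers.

Step 1: Check solvability.
gcd(13, 8) = 1
Since 1 divides 2, solutions exist.

Step 2: Apply extended Euclidean algorithm to find gcd.
We find integers such that 13*x0 + 8*y0 = 1

Step 3: Scale the particular solution.
Multiply by 2/1 = 2:
i = -6, j = -10

Step 4: Verify.
13*(-6) - 8*(-10) = 2 = 2 ✓

i = -6, j = -10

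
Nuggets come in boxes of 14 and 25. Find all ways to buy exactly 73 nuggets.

We need non-negative integers (x, y) with 14x + 25y = 73.
For each x in 0..5, check if 73 - 14x is a non-negative multiple of 25.
No x yields an integer y ≥ 0.

No solution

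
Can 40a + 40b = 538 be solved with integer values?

Step 1: Compute gcd(40, 40).
gcd(40, 40) = 40

Step 2: Check divisibility.
Does 40 divide 538? 538 = 40 x 13 + 18, so no.

By the theorem on linear Diophantine equations, 40a + 40b = 538 has integer solutions if and only if gcd(40, 40) divides 538. Since 40 does not divide 538, no solutions exist.

No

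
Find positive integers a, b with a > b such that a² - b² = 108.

Factor: a² - b² = (a+b)(a-b) = 108.
We need two factors of 108 with the same parity.
Use a+b = 54 and a-b = 2 (product 54·2 = 108).
Adding: 2a = 56, so a = 28.
Subtracting: 2b = 52, so b = 26.
Check: 28² - 26² = 784 - 676 = 108 ✓

a = 28, b = 26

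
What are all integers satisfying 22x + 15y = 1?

Step 1: Compute gcd(22, 15) = 1.
Since 1 divides 1, solutions exist.

Step 2: Find a particular solution using extended Euclidean algorithm.
We get x₀ = -2, y₀ = 3.
Check: 22*-2 + 15*3 = 1 = 1 ✓

Step 3: Write the general solution.
x = -2 + (15/1)t = -2 + 15t
y = 3 - (22/1)t = 3 - 22t
for any integer t.

x = -2 + 15t, y = 3 - 22t for integer t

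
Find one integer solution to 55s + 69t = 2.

Step 1: Check solvability.
gcd(55, 69) = 1
Since 1 divides 2, solutions exist.

Step 2: Apply extended Euclidean algorithm to find gcd.
We find integers such that 55*x0 + 69*y0 = 1

Step 3: Scale the particular solution.
Multiply by 2/1 = 2:
s = -10, t = 8

Step 4: Verify.
55*(-10) + 69*(8) = 2 = 2 ✓

s = -10, t = 8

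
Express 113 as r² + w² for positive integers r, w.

We need to find integers r, w > 0 such that r² + w² = 113.
Trying r = 7: w² = 113 - 7² = 113 - 49 = 64
w = 8
Check: 7² + 8² = 49 + 64 = 113 ✓

113 = 7² + 8²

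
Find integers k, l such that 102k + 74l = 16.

Step 1: Check solvability.
gcd(102, 74) = 2
Since 2 divides 16, solutions exist.

Step 2: Apply extended Euclidean algorithm to find gcd.
We find integers such that 102*x0 + 74*y0 = 2

Step 3: Scale the particular solution.
Multiply by 16/2 = 8:
k = 64, l = -88

Step 4: Verify.
102*(64) + 74*(-88) = 16 = 16 ✓

k = 64, l = -88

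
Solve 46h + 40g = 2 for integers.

Step 1: Check solvability.
gcd(46, 40) = 2
Since 2 divides 2, solutions exist.

Step 2: Apply extended Euclidean algorithm to find gcd.
We find integers such that 46*x0 + 40*y0 = 2

Step 3: Scale the particular solution.
Multiply by 2/2 = 1:
h = 7, g = -8

Step 4: Verify.
46*(7) + 40*(-8) = 2 = 2 ✓

h = 7, g = -8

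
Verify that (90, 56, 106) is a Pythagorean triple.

Compute a² + b² = 90² + 56² = 8100 + 3136 = 11236
Compute c² = 106² = 11236
Since 11236 = 11236, confirmed.

Yes, it is a Pythagorean triple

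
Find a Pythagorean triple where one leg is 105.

We need the other leg and hypotenuse such that 105² + x² = c².
Take x = 608, c = 617: 105² + 608² = 11025 + 369664 = 380689 = 617² ✓
Triple: (105, 608, 617)

(105, 608, 617)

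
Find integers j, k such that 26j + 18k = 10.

Step 1: Check solvability.
gcd(26, 18) = 2
Since 2 divides 10, solutions exist.

Step 2: Apply extended Euclidean algorithm to find gcd.
We find integers such that 26*x0 + 18*y0 = 2

Step 3: Scale the particular solution.
Multiply by 10/2 = 5:
j = -10, k = 15

Step 4: Verify.
26*(-10) + 18*(15) = 10 = 10 ✓

j = -10, k = 15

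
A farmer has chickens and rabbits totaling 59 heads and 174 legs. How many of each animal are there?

Let c = chickens, r = rabbits.
Heads: c + r = 59
Legs: 2c + 4r = 174
From the first equation, c = 59 - r. Substitute:
2(59 - r) + 4r = 174
118 + 2r = 174
r = (174 - 118)/2 = 28
c = 59 - 28 = 31

Chickens: 31, Rabbits: 28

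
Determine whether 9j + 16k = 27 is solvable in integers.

Step 1: Compute gcd(9, 16).
gcd(9, 16) = 1

Step 2: Check divisibility.
Does 1 divide 27? 27 = 1 x 27, so yes.

By the theorem on linear Diophantine equations, 9j + 16k = 27 has integer solutions if and only if gcd(9, 16) divides 27. Since 1 | 27, solutions exist.

Yes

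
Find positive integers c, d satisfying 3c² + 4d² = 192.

Try small values of c and check whether (192 - 3c²)/4 is a perfect square.
c = 4: 3·4² = 48, so 4d² = 192 - 48 = 144, giving d² = 36, d = 6.
Check: 3·4² + 4·6² = 48 + 144 = 192 ✓

c = 4, d = 6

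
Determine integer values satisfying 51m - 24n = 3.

Step 1: Check solvability.
gcd(51, 24) = 3
Since 3 divides 3, solutions exist.

Step 2: Apply extended Euclidean algorithm to find gcd.
We find integers such that 51*x0 + 24*y0 = 3

Step 3: Scale the particular solution.
Multiply by 3/3 = 1:
m = 1, n = 2

Step 4: Verify.
51*(1) - 24*(2) = 3 = 3 ✓

m = 1, n = 2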